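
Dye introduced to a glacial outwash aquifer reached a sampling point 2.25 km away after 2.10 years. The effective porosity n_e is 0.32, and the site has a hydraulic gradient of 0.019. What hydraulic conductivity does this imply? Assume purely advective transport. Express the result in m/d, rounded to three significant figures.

t = 2.10 years = 766.5 d
L = 2.25 km = 2250 m
v = L / t = 2250 / 766.5 = 2.935 m/d
K = v · n / i = 2.935 × 0.32 / 0.019 = 49.4 m/d

49.4 m/d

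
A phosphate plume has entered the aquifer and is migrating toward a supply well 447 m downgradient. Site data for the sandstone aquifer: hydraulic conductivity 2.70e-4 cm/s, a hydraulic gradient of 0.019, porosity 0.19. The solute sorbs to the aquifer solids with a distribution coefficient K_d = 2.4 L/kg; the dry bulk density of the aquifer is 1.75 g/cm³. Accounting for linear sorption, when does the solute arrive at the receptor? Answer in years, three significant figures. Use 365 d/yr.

1210 years

K = 2.70e-4 cm/s × 864 = 0.2333 m/d
Specific discharge q = 0.2333 × 0.019 = 0.004432 m/d
v_s = q/n_e = 0.004432/0.19 = 0.02333 m/d
Retardation R = 1 + ρ_b·K_d/n = 1 + 1.75×2.4/0.19 = 23.11
Contaminant velocity v_c = v/R = 0.02333/23.11 = 0.001010 m/d
t = L/v_c = 447/0.001010 = 442700 d
   = 442700/365 = 1210 yr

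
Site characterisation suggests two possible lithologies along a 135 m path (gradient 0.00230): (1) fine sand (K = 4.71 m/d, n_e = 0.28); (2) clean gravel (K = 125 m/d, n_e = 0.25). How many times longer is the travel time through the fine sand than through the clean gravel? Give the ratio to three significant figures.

29.7

Unit 1 (fine sand): v = 4.71×0.0023/0.28 = 0.03869 m/d, t = 135/0.03869 = 3489 d
Unit 2 (clean gravel): v = 125×0.0023/0.25 = 1.150 m/d, t = 135/1.150 = 117.4 d
t(fine sand) / t(clean gravel) = 3489/117.4 = 29.7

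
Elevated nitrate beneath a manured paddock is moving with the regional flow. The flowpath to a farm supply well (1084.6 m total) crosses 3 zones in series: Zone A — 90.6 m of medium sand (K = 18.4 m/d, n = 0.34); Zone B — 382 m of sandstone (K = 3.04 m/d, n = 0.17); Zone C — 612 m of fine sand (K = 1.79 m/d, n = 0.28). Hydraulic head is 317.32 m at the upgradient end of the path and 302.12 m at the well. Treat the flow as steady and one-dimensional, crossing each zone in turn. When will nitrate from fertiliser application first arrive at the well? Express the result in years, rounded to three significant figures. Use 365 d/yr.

Total head drop ΔH = 317.32 − 302.12 = 15.20 m
Steady 1-D flow in series ⇒ the Darcy flux q is identical in every zone and the zone head losses add (resistances L/K in series).
Σ(L/K) = 90.6/18.4 + 382/3.04 + 612/1.79 = 4.924 + 125.7 + 341.9 = 472.5 d
q = ΔH / Σ(L/K) = 15.20 / 472.5 = 0.03217 m/d (same in every zone)
Zone A: v = q/n = 0.03217/0.34 = 0.09462 m/d → t_A = 90.6/0.09462 = 957.5 d
Zone B: v = q/n = 0.03217/0.17 = 0.1892 m/d → t_B = 382/0.1892 = 2019 d
Zone C: v = q/n = 0.03217/0.28 = 0.1149 m/d → t_C = 612/0.1149 = 5327 d
Total t = 957.5 + 2019 + 5327 = 8303 d
   = 8303 / 365 = 22.7 yr

22.7 years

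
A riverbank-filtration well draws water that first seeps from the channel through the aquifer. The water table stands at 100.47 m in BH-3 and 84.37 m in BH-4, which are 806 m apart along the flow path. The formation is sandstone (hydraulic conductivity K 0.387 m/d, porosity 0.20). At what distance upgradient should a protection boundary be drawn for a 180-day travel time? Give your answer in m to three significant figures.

Hydraulic gradient i = (100.47 − 84.37) / 806 = 16.10 / 806 = 0.01998
q = Ki = 0.387 × 0.01998 = 0.007730 m/d
Seepage velocity v = q / n = 0.007730 / 0.20 = 0.03865 m/d
L = v × T = 0.03865 × 180 = 6.957 m

6.96 m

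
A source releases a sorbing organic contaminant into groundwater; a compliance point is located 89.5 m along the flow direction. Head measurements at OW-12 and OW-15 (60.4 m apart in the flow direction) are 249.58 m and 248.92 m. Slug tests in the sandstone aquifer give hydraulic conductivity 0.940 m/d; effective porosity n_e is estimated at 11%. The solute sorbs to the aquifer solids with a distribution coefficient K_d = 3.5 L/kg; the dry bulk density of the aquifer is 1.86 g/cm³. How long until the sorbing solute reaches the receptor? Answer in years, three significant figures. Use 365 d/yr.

158 years

Hydraulic gradient i = (249.58 − 248.92) / 60.4 = 0.66 / 60.4 = 0.01093
Specific discharge q = 0.940 × 0.01093 = 0.01027 m/d
Average linear velocity = 0.01027 / 0.11 = 0.09338 m/d
Retardation R = 1 + ρ_b·K_d/n = 1 + 1.86×3.5/0.11 = 60.18
Contaminant velocity v_c = v/R = 0.09338/60.18 = 0.001552 m/d
t = L/v_c = 89.5/0.001552 = 57680 d
   = 57680/365 = 158 yr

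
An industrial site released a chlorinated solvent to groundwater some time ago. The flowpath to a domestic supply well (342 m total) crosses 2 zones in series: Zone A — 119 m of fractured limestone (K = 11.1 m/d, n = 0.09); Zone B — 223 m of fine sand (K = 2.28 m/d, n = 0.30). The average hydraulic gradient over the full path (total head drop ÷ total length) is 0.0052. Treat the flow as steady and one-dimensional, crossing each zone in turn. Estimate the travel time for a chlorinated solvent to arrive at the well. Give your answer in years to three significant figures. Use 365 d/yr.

13.0 years

For zones in series the flux q is common to all zones; the equivalent conductivity is the harmonic (thickness-weighted) mean, K_eq = L_total / Σ(L_j/K_j).
Σ(L/K) = 119/11.1 + 223/2.28 = 10.72 + 97.81 = 108.5 d
K_eq = L_total / Σ(L/K) = 342 / 108.5 = 3.151 m/d
q = K_eq · i = 3.151 × 0.0052 = 0.01639 m/d (same in every zone)
Zone A: v = q/n = 0.01639/0.09 = 0.1821 m/d → t_A = 119/0.1821 = 653.6 d
Zone B: v = q/n = 0.01639/0.30 = 0.05462 m/d → t_B = 223/0.05462 = 4083 d
Total t = 653.6 + 4083 = 4736 d
   = 4736 / 365 = 13.0 yr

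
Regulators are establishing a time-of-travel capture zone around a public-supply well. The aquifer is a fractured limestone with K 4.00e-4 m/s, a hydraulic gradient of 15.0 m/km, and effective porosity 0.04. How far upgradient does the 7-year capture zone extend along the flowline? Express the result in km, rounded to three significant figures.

33.1 km

K = 4.00e-4 m/s × 86400 s/d = 34.56 m/d
Specific discharge q = 34.56 × 0.015 = 0.5184 m/d
Seepage velocity v = q / n = 0.5184 / 0.04 = 12.96 m/d
T = 7 yr × 365 = 2555 d
L = v × T = 12.96 × 2555 = 33110 m
   = 33.1 km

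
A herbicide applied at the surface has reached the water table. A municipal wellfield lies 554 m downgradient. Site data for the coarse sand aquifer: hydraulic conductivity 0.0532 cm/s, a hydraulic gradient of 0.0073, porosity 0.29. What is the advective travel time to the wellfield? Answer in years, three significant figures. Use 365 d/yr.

1.31 years

K = 0.0532 cm/s × 864 = 45.96 m/d
Specific discharge q = 45.96 × 0.0073 = 0.3355 m/d
Seepage velocity v = q / n = 0.3355 / 0.29 = 1.157 m/d
t = L / v = 554 / 1.157 = 478.8 d
   = 478.8 / 365 = 1.31 yr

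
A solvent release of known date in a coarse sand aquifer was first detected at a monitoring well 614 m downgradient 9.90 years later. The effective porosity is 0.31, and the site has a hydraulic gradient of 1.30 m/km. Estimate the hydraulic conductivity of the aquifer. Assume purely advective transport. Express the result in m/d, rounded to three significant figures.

40.5 m/d

t = 9.90 years = 3614 d
v = L / t = 614 / 3614 = 0.1699 m/d
K = v · n / i = 0.1699 × 0.31 / 0.0013 = 40.5 m/d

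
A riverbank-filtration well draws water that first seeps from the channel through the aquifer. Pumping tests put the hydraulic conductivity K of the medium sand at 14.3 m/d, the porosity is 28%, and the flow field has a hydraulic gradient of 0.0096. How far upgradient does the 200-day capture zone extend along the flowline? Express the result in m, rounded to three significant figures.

q = Ki = 14.3 × 0.0096 = 0.1373 m/d
v = Ki/n = 14.3·0.0096/0.28 = 0.4903 m/d
L = v × T = 0.4903 × 200 = 98.06 m

98.1 m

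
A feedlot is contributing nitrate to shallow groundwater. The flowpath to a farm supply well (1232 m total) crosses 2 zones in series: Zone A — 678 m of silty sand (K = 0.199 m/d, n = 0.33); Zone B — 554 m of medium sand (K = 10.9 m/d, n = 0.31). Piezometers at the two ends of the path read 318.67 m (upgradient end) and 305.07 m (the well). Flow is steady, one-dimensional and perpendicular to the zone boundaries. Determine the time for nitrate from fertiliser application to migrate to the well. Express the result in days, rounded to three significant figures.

101000 days

Total head drop ΔH = 318.67 − 305.07 = 13.60 m
Continuity: the same q passes through each zone, so ΔH = q·Σ(L_j/K_j) — the zones act as resistances in series.
Σ(L/K) = 678/0.199 + 554/10.9 = 3407 + 50.83 = 3458 d
q = ΔH / Σ(L/K) = 13.60 / 3458 = 0.003933 m/d (same in every zone)
Zone A: v = q/n = 0.003933/0.33 = 0.01192 m/d → t_A = 678/0.01192 = 56890 d
Zone B: v = q/n = 0.003933/0.31 = 0.01269 m/d → t_B = 554/0.01269 = 43670 d
Total t = 56890 + 43670 = 100600 d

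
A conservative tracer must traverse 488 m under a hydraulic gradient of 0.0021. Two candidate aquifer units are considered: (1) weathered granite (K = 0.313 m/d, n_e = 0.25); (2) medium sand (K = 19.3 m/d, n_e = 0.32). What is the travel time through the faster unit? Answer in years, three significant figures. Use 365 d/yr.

10.6 years

Unit 1 (weathered granite): v = 0.313×0.0021/0.25 = 0.002629 m/d, t = 488/0.002629 = 185600 d
Unit 2 (medium sand): v = 19.3×0.0021/0.32 = 0.1267 m/d, t = 488/0.1267 = 3853 d
Faster: 3853 d / 365 = 10.6 yr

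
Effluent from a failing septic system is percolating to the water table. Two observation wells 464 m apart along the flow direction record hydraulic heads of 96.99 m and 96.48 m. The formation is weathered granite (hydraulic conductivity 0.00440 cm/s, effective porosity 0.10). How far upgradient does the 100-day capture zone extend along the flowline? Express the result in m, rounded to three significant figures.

Hydraulic gradient i = (96.99 − 96.48) / 464 = 0.51 / 464 = 0.001099
K = 0.00440 cm/s × 864 = 3.802 m/d
Specific discharge q = 3.802 × 0.001099 = 0.004178 m/d
v_s = q/n_e = 0.004178/0.10 = 0.04178 m/d
L = v × T = 0.04178 × 100 = 4.178 m

4.18 m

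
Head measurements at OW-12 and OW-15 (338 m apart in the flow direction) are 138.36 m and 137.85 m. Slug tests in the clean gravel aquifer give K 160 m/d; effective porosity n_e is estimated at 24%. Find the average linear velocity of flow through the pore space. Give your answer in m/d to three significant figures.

Hydraulic gradient i = (138.36 − 137.85) / 338 = 0.51 / 338 = 0.001509
Specific discharge q = 160 × 0.001509 = 0.2414 m/d
Average linear velocity = 0.2414 / 0.24 = 1.006 m/d

1.01 m/d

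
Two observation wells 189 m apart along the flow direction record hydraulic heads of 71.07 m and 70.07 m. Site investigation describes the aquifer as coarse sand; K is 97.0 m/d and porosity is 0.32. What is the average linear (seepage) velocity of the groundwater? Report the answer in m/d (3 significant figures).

1.60 m/d

Hydraulic gradient i = (71.07 − 70.07) / 189 = 1.00 / 189 = 0.005291
Darcy flux q = K·i = 97.0 × 0.005291 = 0.5132 m/d
v = Ki/n = 97.0·0.005291/0.32 = 1.604 m/d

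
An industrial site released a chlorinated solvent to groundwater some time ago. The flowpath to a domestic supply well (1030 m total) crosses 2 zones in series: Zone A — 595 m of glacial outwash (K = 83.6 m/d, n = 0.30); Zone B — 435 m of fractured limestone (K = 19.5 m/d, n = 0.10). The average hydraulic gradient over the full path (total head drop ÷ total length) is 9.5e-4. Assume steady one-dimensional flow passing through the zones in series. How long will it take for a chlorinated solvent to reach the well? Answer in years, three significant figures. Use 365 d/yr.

Steady 1-D flow in series ⇒ the Darcy flux q is identical in every zone and the zone head losses add (resistances L/K in series).
Σ(L/K) = 595/83.6 + 435/19.5 = 7.117 + 22.31 = 29.42 d
K_eq = L_total / Σ(L/K) = 1030 / 29.42 = 35.00 m/d
q = K_eq · i = 35.00 × 9.5e-4 = 0.03325 m/d (same in every zone)
Zone A: v = q/n = 0.03325/0.30 = 0.1108 m/d → t_A = 595/0.1108 = 5368 d
Zone B: v = q/n = 0.03325/0.10 = 0.3325 m/d → t_B = 435/0.3325 = 1308 d
Total t = 5368 + 1308 = 6676 d
   = 6676 / 365 = 18.3 yr

18.3 years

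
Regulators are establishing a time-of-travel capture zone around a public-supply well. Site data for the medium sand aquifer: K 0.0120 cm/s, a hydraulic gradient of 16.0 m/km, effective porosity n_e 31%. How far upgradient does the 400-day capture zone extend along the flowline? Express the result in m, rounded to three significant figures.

K = 0.0120 cm/s × 864 = 10.37 m/d
Darcy flux q = K·i = 10.37 × 0.016 = 0.1659 m/d
Seepage velocity v = q / n = 0.1659 / 0.31 = 0.5351 m/d
L = v × T = 0.5351 × 400 = 214.0 m

214 m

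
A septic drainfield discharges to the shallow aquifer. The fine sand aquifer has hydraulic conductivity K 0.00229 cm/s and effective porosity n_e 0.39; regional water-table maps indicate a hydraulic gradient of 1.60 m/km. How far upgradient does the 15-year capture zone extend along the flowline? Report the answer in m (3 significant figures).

44.4 m

K = 0.00229 cm/s × 864 = 1.979 m/d
Specific discharge q = 1.979 × 0.0016 = 0.003166 m/d
v = Ki/n = 1.979·0.0016/0.39 = 0.008117 m/d
T = 15 yr × 365 = 5475 d
L = v × T = 0.008117 × 5475 = 44.44 m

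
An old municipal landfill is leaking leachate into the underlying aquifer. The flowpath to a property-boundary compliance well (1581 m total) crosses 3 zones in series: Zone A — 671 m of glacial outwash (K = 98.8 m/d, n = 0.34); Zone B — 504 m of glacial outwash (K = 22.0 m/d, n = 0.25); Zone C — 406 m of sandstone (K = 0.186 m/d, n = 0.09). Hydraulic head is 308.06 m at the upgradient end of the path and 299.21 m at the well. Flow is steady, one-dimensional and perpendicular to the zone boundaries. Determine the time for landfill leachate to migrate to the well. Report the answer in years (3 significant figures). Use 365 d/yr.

Total head drop ΔH = 308.06 − 299.21 = 8.85 m
Continuity: the same q passes through each zone, so ΔH = q·Σ(L_j/K_j) — the zones act as resistances in series.
Σ(L/K) = 671/98.8 + 504/22.0 + 406/0.186 = 6.791 + 22.91 + 2183 = 2212 d
q = ΔH / Σ(L/K) = 8.85 / 2212 = 0.004000 m/d (same in every zone)
Zone A: v = q/n = 0.004000/0.34 = 0.01176 m/d → t_A = 671/0.01176 = 57030 d
Zone B: v = q/n = 0.004000/0.25 = 0.01600 m/d → t_B = 504/0.01600 = 31500 d
Zone C: v = q/n = 0.004000/0.09 = 0.04444 m/d → t_C = 406/0.04444 = 9135 d
Total t = 57030 + 31500 + 9135 = 97670 d
   = 97670 / 365 = 268 yr

268 years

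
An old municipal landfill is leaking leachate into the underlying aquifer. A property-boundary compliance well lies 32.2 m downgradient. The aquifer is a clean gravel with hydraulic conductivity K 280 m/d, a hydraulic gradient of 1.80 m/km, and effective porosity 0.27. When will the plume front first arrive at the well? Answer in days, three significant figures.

17.3 days

Darcy flux q = K·i = 280 × 0.0018 = 0.5040 m/d
v_s = q/n_e = 0.5040/0.27 = 1.867 m/d
t = L / v = 32.2 / 1.867 = 17.25 d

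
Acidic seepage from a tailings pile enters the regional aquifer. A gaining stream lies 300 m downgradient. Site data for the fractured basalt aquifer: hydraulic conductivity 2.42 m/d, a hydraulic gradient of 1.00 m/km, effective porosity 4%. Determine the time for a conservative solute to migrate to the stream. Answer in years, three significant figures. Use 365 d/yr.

13.6 years

Specific discharge q = 2.42 × 0.0010 = 0.002420 m/d
v = Ki/n = 2.42·0.0010/0.04 = 0.06050 m/d
t = L / v = 300 / 0.06050 = 4959 d
   = 4959 / 365 = 13.6 yr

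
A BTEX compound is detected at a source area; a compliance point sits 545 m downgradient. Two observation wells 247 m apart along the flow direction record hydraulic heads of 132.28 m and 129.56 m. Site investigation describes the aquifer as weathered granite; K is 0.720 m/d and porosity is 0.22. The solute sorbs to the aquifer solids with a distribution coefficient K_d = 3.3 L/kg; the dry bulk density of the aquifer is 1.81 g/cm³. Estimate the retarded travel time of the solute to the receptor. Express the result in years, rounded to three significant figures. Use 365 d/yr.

1170 years

Hydraulic gradient i = (132.28 − 129.56) / 247 = 2.72 / 247 = 0.01101
q = Ki = 0.720 × 0.01101 = 0.007929 m/d
Seepage velocity v = q / n = 0.007929 / 0.22 = 0.03604 m/d
Retardation R = 1 + ρ_b·K_d/n = 1 + 1.81×3.3/0.22 = 28.15
Contaminant velocity v_c = v/R = 0.03604/28.15 = 0.001280 m/d
t = L/v_c = 545/0.001280 = 425700 d
   = 425700/365 = 1170 yr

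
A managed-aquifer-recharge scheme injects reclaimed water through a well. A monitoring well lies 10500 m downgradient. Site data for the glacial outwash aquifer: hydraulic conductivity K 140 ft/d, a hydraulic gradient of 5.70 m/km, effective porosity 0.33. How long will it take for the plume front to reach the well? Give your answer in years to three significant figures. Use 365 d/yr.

K = 140 ft/d × 0.3048 = 42.67 m/d
Specific discharge q = 42.67 × 0.0057 = 0.2432 m/d
Seepage velocity v = q / n = 0.2432 / 0.33 = 0.7371 m/d
t = L / v = 10500 / 0.7371 = 14250 d
   = 14250 / 365 = 39.0 yr

39.0 years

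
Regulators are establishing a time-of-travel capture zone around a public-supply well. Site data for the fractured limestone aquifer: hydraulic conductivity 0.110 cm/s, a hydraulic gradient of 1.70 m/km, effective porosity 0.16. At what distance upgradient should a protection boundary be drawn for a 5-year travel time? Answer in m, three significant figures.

1840 m

K = 0.110 cm/s × 864 = 95.04 m/d
Specific discharge q = 95.04 × 0.0017 = 0.1616 m/d
Average linear velocity = 0.1616 / 0.16 = 1.010 m/d
T = 5 yr × 365 = 1825 d
L = v × T = 1.010 × 1825 = 1843 m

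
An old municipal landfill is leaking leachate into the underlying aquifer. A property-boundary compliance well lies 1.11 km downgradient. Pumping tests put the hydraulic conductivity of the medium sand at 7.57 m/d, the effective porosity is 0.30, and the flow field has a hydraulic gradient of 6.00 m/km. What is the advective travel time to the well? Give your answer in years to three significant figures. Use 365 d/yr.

q = Ki = 7.57 × 0.0060 = 0.04542 m/d
v_s = q/n_e = 0.04542/0.30 = 0.1514 m/d
L = 1.11 km = 1110 m
t = L / v = 1110 / 0.1514 = 7332 d
   = 7332 / 365 = 20.1 yr

20.1 years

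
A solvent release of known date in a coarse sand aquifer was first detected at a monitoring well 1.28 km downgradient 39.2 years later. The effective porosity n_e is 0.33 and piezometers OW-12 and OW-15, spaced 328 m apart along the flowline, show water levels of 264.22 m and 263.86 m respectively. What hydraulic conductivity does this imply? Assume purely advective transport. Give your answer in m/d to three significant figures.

26.9 m/d

Hydraulic gradient i = (264.22 − 263.86) / 328 = 0.36 / 328 = 0.001098
t = 39.2 years = 14310 d
L = 1.28 km = 1280 m
v = L / t = 1280 / 14310 = 0.08946 m/d
K = v · n / i = 0.08946 × 0.33 / 0.001098 = 26.9 m/d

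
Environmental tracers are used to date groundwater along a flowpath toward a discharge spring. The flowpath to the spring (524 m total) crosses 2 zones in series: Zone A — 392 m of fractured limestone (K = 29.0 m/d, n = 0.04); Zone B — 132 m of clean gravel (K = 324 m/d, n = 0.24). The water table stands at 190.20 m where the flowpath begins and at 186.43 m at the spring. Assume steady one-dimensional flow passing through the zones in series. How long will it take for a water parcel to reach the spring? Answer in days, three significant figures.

Total head drop ΔH = 190.20 − 186.43 = 3.77 m
Continuity: the same q passes through each zone, so ΔH = q·Σ(L_j/K_j) — the zones act as resistances in series.
Σ(L/K) = 392/29.0 + 132/324 = 13.52 + 0.4074 = 13.92 d
q = ΔH / Σ(L/K) = 3.77 / 13.92 = 0.2707 m/d (same in every zone)
Zone A: v = q/n = 0.2707/0.04 = 6.769 m/d → t_A = 392/6.769 = 57.91 d
Zone B: v = q/n = 0.2707/0.24 = 1.128 m/d → t_B = 132/1.128 = 117.0 d
Total t = 57.91 + 117.0 = 174.9 d

175 days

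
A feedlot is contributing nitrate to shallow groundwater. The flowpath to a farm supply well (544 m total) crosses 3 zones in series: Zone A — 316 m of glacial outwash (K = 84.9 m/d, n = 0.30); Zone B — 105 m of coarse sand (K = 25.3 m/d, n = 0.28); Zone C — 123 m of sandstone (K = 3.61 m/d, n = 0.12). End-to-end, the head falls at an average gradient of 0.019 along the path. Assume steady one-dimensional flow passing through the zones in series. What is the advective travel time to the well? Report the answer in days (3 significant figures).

For zones in series the flux q is common to all zones; the equivalent conductivity is the harmonic (thickness-weighted) mean, K_eq = L_total / Σ(L_j/K_j).
Σ(L/K) = 316/84.9 + 105/25.3 + 123/3.61 = 3.722 + 4.150 + 34.07 = 41.94 d
K_eq = L_total / Σ(L/K) = 544 / 41.94 = 12.97 m/d
q = K_eq · i = 12.97 × 0.019 = 0.2464 m/d (same in every zone)
Zone A: v = q/n = 0.2464/0.30 = 0.8214 m/d → t_A = 316/0.8214 = 384.7 d
Zone B: v = q/n = 0.2464/0.28 = 0.8801 m/d → t_B = 105/0.8801 = 119.3 d
Zone C: v = q/n = 0.2464/0.12 = 2.054 m/d → t_C = 123/2.054 = 59.90 d
Total t = 384.7 + 119.3 + 59.90 = 563.9 d

564 days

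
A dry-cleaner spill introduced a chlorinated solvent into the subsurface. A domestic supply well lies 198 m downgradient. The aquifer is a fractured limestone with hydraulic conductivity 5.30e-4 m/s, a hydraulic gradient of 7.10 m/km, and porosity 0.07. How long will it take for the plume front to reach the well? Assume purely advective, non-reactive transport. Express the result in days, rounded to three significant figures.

42.6 days

K = 5.30e-4 m/s × 86400 s/d = 45.79 m/d
Darcy flux q = K·i = 45.79 × 0.0071 = 0.3251 m/d
Average linear velocity = 0.3251 / 0.07 = 4.645 m/d
t = L / v = 198 / 4.645 = 42.63 d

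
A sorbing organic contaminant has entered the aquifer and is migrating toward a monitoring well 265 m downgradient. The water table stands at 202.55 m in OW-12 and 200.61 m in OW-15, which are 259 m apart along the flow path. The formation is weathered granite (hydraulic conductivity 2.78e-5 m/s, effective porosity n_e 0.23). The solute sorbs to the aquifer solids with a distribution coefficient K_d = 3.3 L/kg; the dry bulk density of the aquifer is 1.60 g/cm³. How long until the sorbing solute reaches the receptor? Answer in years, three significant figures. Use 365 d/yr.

222 years

Hydraulic gradient i = (202.55 − 200.61) / 259 = 1.94 / 259 = 0.007490
K = 2.78e-5 m/s × 86400 s/d = 2.402 m/d
q = Ki = 2.402 × 0.007490 = 0.01799 m/d
v_s = q/n_e = 0.01799/0.23 = 0.07822 m/d
Retardation R = 1 + ρ_b·K_d/n = 1 + 1.60×3.3/0.23 = 23.96
Contaminant velocity v_c = v/R = 0.07822/23.96 = 0.003265 m/d
t = L/v_c = 265/0.003265 = 81160 d
   = 81160/365 = 222 yr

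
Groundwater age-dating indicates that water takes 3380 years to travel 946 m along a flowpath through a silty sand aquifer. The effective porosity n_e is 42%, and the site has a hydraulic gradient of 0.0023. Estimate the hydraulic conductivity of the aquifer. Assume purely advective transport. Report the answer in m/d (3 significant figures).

0.140 m/d

t = 3380 years = 1.234e6 d
v = L / t = 946 / 1.234e6 = 7.668e-4 m/d
K = v · n / i = 7.668e-4 × 0.42 / 0.0023 = 0.140 m/d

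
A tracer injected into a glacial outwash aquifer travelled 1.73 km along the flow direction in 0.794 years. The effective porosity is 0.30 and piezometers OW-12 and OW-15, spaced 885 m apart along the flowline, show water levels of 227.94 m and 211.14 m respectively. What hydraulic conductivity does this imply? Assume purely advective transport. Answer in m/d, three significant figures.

94.3 m/d

Hydraulic gradient i = (227.94 − 211.14) / 885 = 16.80 / 885 = 0.01898
t = 0.794 years = 289.8 d
L = 1.73 km = 1730 m
v = L / t = 1730 / 289.8 = 5.969 m/d
K = v · n / i = 5.969 × 0.30 / 0.01898 = 94.3 m/d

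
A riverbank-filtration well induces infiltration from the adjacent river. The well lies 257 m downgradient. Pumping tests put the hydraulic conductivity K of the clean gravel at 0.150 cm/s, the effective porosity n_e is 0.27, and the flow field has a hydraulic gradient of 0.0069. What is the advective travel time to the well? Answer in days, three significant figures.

K = 0.150 cm/s × 864 = 129.6 m/d
Darcy flux q = K·i = 129.6 × 0.0069 = 0.8942 m/d
Seepage velocity v = q / n = 0.8942 / 0.27 = 3.312 m/d
t = L / v = 257 / 3.312 = 77.60 d

77.6 days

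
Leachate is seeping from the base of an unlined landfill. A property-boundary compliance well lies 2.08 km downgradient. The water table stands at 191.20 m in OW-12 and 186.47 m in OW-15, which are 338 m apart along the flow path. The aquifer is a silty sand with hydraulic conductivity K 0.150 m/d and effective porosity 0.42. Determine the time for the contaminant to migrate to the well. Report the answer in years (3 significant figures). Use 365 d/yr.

Hydraulic gradient i = (191.20 − 186.47) / 338 = 4.73 / 338 = 0.01399
Darcy flux q = K·i = 0.150 × 0.01399 = 0.002099 m/d
Seepage velocity v = q / n = 0.002099 / 0.42 = 0.004998 m/d
L = 2.08 km = 2080 m
t = L / v = 2080 / 0.004998 = 416200 d
   = 416200 / 365 = 1140 yr

1140 years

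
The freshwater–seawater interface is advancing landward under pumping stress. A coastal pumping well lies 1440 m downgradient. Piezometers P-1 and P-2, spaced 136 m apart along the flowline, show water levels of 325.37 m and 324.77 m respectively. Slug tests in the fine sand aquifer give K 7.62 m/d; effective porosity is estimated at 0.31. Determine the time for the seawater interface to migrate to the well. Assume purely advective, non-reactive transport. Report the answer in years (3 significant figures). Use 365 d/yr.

36.4 years

Hydraulic gradient i = (325.37 − 324.77) / 136 = 0.60 / 136 = 0.004412
Specific discharge q = 7.62 × 0.004412 = 0.03362 m/d
v = Ki/n = 7.62·0.004412/0.31 = 0.1084 m/d
t = L / v = 1440 / 0.1084 = 13280 d
   = 13280 / 365 = 36.4 yr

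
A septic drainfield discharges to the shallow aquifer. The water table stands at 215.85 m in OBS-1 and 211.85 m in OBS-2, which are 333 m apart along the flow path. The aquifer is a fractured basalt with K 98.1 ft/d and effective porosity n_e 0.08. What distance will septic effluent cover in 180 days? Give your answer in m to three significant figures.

808 m

Hydraulic gradient i = (215.85 − 211.85) / 333 = 4.00 / 333 = 0.01201
K = 98.1 ft/d × 0.3048 = 29.90 m/d
q = Ki = 29.90 × 0.01201 = 0.3592 m/d
v = Ki/n = 29.90·0.01201/0.08 = 4.490 m/d
L = v × T = 4.490 × 180 = 808.1 m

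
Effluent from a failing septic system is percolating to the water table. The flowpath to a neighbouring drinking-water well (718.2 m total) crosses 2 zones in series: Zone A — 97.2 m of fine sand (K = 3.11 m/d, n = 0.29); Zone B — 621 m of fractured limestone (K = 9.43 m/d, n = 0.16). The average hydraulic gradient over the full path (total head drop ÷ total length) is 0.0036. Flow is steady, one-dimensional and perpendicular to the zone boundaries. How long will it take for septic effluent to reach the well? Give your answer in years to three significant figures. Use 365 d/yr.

Steady 1-D flow in series ⇒ the Darcy flux q is identical in every zone and the zone head losses add (resistances L/K in series).
Σ(L/K) = 97.2/3.11 + 621/9.43 = 31.25 + 65.85 = 97.11 d
K_eq = L_total / Σ(L/K) = 718.2 / 97.11 = 7.396 m/d
q = K_eq · i = 7.396 × 0.0036 = 0.02663 m/d (same in every zone)
Zone A: v = q/n = 0.02663/0.29 = 0.09181 m/d → t_A = 97.2/0.09181 = 1059 d
Zone B: v = q/n = 0.02663/0.16 = 0.1664 m/d → t_B = 621/0.1664 = 3732 d
Total t = 1059 + 3732 = 4790 d
   = 4790 / 365 = 13.1 yr

13.1 years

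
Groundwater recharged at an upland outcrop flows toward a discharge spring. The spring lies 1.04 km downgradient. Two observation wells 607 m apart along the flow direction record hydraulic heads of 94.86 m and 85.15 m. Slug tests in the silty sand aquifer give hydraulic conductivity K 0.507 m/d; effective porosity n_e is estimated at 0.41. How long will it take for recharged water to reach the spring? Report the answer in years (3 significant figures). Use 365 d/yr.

Hydraulic gradient i = (94.86 − 85.15) / 607 = 9.71 / 607 = 0.01600
Specific discharge q = 0.507 × 0.01600 = 0.008110 m/d
Seepage velocity v = q / n = 0.008110 / 0.41 = 0.01978 m/d
L = 1.04 km = 1040 m
t = L / v = 1040 / 0.01978 = 52570 d
   = 52570 / 365 = 144 yr

144 years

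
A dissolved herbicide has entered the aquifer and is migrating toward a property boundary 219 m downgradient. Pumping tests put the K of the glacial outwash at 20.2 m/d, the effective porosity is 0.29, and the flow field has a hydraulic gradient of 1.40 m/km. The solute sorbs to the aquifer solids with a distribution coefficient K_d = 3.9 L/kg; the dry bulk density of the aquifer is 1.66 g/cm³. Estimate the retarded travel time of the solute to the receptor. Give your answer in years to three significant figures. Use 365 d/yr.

Specific discharge q = 20.2 × 0.0014 = 0.02828 m/d
Average linear velocity = 0.02828 / 0.29 = 0.09752 m/d
Retardation R = 1 + ρ_b·K_d/n = 1 + 1.66×3.9/0.29 = 23.32
Contaminant velocity v_c = v/R = 0.09752/23.32 = 0.004181 m/d
t = L/v_c = 219/0.004181 = 52380 d
   = 52380/365 = 144 yr

144 years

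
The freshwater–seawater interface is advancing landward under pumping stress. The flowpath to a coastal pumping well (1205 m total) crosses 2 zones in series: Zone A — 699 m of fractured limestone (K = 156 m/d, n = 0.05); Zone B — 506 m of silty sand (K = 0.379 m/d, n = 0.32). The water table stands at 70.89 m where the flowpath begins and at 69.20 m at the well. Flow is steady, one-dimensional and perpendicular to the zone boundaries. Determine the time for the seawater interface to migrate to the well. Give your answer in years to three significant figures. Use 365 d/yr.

428 years

Total head drop ΔH = 70.89 − 69.20 = 1.69 m
Continuity: the same q passes through each zone, so ΔH = q·Σ(L_j/K_j) — the zones act as resistances in series.
Σ(L/K) = 699/156 + 506/0.379 = 4.481 + 1335 = 1340 d
q = ΔH / Σ(L/K) = 1.69 / 1340 = 0.001262 m/d (same in every zone)
Zone A: v = q/n = 0.001262/0.05 = 0.02523 m/d → t_A = 699/0.02523 = 27700 d
Zone B: v = q/n = 0.001262/0.32 = 0.003942 m/d → t_B = 506/0.003942 = 128300 d
Total t = 27700 + 128300 = 156000 d
   = 156000 / 365 = 428 yr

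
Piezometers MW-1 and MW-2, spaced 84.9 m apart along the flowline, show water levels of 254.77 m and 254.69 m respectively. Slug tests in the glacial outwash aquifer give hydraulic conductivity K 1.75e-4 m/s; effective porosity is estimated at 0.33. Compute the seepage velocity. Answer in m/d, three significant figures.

0.0432 m/d

Hydraulic gradient i = (254.77 − 254.69) / 84.9 = 0.08 / 84.9 = 9.423e-4
K = 1.75e-4 m/s × 86400 s/d = 15.12 m/d
q = Ki = 15.12 × 9.423e-4 = 0.01425 m/d
v = Ki/n = 15.12·9.423e-4/0.33 = 0.04317 m/d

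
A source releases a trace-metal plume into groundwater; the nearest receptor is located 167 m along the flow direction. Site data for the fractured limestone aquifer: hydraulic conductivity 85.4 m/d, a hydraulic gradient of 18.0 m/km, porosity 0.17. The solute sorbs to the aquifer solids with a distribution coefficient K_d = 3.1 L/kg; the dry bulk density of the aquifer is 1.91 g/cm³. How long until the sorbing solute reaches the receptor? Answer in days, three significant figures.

Specific discharge q = 85.4 × 0.018 = 1.537 m/d
v_s = q/n_e = 1.537/0.17 = 9.042 m/d
Retardation R = 1 + ρ_b·K_d/n = 1 + 1.91×3.1/0.17 = 35.83
Contaminant velocity v_c = v/R = 9.042/35.83 = 0.2524 m/d
t = L/v_c = 167/0.2524 = 661.7 d

662 days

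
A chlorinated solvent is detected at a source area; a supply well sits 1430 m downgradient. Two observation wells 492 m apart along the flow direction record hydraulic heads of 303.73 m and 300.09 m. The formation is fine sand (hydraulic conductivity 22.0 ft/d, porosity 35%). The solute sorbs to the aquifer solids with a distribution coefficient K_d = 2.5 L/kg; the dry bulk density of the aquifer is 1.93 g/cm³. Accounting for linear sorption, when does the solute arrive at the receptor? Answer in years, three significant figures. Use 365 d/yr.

409 years

Hydraulic gradient i = (303.73 − 300.09) / 492 = 3.64 / 492 = 0.007398
K = 22.0 ft/d × 0.3048 = 6.706 m/d
q = Ki = 6.706 × 0.007398 = 0.04961 m/d
v = Ki/n = 6.706·0.007398/0.35 = 0.1417 m/d
Retardation R = 1 + ρ_b·K_d/n = 1 + 1.93×2.5/0.35 = 14.79
Contaminant velocity v_c = v/R = 0.1417/14.79 = 0.009587 m/d
t = L/v_c = 1430/0.009587 = 149200 d
   = 149200/365 = 409 yr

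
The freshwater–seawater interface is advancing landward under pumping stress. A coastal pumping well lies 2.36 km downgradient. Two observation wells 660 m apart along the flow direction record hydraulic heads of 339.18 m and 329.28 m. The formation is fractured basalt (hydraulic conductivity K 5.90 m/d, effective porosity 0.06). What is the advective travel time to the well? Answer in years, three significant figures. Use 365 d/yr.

Hydraulic gradient i = (339.18 − 329.28) / 660 = 9.90 / 660 = 0.01500
q = Ki = 5.90 × 0.01500 = 0.08850 m/d
Seepage velocity v = q / n = 0.08850 / 0.06 = 1.475 m/d
L = 2.36 km = 2360 m
t = L / v = 2360 / 1.475 = 1600 d
   = 1600 / 365 = 4.38 yr

4.38 years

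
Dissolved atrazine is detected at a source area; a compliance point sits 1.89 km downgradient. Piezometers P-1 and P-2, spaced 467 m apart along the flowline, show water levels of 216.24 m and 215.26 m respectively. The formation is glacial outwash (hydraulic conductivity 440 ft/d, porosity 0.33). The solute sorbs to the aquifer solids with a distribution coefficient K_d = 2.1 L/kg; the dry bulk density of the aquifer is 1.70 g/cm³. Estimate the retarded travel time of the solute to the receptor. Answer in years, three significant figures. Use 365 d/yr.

Hydraulic gradient i = (216.24 − 215.26) / 467 = 0.98 / 467 = 0.002099
K = 440 ft/d × 0.3048 = 134.1 m/d
q = Ki = 134.1 × 0.002099 = 0.2814 m/d
Seepage velocity v = q / n = 0.2814 / 0.33 = 0.8528 m/d
Retardation R = 1 + ρ_b·K_d/n = 1 + 1.70×2.1/0.33 = 11.82
Contaminant velocity v_c = v/R = 0.8528/11.82 = 0.07216 m/d
L = 1.89 km = 1890 m
t = L/v_c = 1890/0.07216 = 26190 d
   = 26190/365 = 71.8 yr

71.8 years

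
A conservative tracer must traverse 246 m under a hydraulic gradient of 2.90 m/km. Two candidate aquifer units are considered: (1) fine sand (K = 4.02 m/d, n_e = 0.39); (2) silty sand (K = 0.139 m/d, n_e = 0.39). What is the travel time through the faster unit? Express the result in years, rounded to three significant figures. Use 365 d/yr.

Unit 1 (fine sand): v = 4.02×0.0029/0.39 = 0.02989 m/d, t = 246/0.02989 = 8230 d
Unit 2 (silty sand): v = 0.139×0.0029/0.39 = 0.001034 m/d, t = 246/0.001034 = 238000 d
Faster: 8230 d / 365 = 22.5 yr

22.5 years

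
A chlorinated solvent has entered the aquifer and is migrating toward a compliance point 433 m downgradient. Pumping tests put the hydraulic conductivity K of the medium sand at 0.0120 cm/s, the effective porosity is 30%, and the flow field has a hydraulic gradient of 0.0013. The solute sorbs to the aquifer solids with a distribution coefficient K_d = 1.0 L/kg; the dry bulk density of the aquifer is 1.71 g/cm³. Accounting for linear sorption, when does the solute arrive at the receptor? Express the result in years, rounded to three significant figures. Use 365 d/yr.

177 years

K = 0.0120 cm/s × 864 = 10.37 m/d
Darcy flux q = K·i = 10.37 × 0.0013 = 0.01348 m/d
v_s = q/n_e = 0.01348/0.30 = 0.04493 m/d
Retardation R = 1 + ρ_b·K_d/n = 1 + 1.71×1.0/0.30 = 6.700
Contaminant velocity v_c = v/R = 0.04493/6.700 = 0.006706 m/d
t = L/v_c = 433/0.006706 = 64570 d
   = 64570/365 = 177 yr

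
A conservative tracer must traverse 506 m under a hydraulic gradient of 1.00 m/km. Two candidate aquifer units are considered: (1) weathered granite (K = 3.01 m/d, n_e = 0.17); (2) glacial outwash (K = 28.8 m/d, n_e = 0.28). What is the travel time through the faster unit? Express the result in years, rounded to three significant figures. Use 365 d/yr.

Unit 1 (weathered granite): v = 3.01×0.0010/0.17 = 0.01771 m/d, t = 506/0.01771 = 28580 d
Unit 2 (glacial outwash): v = 28.8×0.0010/0.28 = 0.1029 m/d, t = 506/0.1029 = 4919 d
Faster: 4919 d / 365 = 13.5 yr

13.5 years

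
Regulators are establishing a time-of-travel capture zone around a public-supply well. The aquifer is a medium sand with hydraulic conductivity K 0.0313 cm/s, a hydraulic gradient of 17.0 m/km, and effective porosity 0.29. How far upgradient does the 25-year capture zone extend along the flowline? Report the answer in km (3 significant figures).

14.5 km

K = 0.0313 cm/s × 864 = 27.04 m/d
Darcy flux q = K·i = 27.04 × 0.017 = 0.4597 m/d
Average linear velocity = 0.4597 / 0.29 = 1.585 m/d
T = 25 yr × 365 = 9125 d
L = v × T = 1.585 × 9125 = 14470 m
   = 14.5 km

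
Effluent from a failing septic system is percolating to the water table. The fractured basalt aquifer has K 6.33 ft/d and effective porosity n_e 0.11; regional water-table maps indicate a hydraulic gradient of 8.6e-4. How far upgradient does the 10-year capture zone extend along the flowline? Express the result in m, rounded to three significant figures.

K = 6.33 ft/d × 0.3048 = 1.929 m/d
q = Ki = 1.929 × 8.6e-4 = 0.001659 m/d
Average linear velocity = 0.001659 / 0.11 = 0.01508 m/d
T = 10 yr × 365 = 3650 d
L = v × T = 0.01508 × 3650 = 55.06 m

55.1 m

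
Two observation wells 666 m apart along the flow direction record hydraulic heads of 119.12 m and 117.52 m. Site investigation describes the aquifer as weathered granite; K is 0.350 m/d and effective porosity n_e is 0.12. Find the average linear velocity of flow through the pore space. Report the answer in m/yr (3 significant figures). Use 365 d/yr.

Hydraulic gradient i = (119.12 − 117.52) / 666 = 1.60 / 666 = 0.002402
q = Ki = 0.350 × 0.002402 = 8.408e-4 m/d
v_s = q/n_e = 8.408e-4/0.12 = 0.007007 m/d
   = 0.007007 × 365 = 2.56 m/yr

2.56 m/yr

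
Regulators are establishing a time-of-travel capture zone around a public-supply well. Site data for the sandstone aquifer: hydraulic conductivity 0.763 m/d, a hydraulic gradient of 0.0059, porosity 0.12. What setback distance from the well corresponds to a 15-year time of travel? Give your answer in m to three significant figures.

205 m

Darcy flux q = K·i = 0.763 × 0.0059 = 0.004502 m/d
Average linear velocity = 0.004502 / 0.12 = 0.03751 m/d
T = 15 yr × 365 = 5475 d
L = v × T = 0.03751 × 5475 = 205.4 m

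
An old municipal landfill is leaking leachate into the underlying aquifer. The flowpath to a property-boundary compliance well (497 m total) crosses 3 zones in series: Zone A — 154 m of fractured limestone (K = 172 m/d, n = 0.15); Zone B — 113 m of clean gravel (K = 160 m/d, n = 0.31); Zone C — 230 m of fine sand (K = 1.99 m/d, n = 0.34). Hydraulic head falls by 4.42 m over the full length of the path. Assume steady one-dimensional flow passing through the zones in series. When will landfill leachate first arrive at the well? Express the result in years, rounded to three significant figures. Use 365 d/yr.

9.90 years

Continuity: the same q passes through each zone, so ΔH = q·Σ(L_j/K_j) — the zones act as resistances in series.
Σ(L/K) = 154/172 + 113/160 + 230/1.99 = 0.8953 + 0.7063 + 115.6 = 117.2 d
q = ΔH / Σ(L/K) = 4.42 / 117.2 = 0.03772 m/d (same in every zone)
Zone A: v = q/n = 0.03772/0.15 = 0.2515 m/d → t_A = 154/0.2515 = 612.4 d
Zone B: v = q/n = 0.03772/0.31 = 0.1217 m/d → t_B = 113/0.1217 = 928.7 d
Zone C: v = q/n = 0.03772/0.34 = 0.1109 m/d → t_C = 230/0.1109 = 2073 d
Total t = 612.4 + 928.7 + 2073 = 3614 d
   = 3614 / 365 = 9.90 yr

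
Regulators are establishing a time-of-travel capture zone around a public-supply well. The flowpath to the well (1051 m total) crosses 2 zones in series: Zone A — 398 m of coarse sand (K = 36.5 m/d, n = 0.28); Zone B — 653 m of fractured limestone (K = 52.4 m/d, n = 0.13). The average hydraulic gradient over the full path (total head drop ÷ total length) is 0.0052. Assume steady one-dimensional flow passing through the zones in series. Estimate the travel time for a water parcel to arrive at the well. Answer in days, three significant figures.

839 days

Steady 1-D flow in series ⇒ the Darcy flux q is identical in every zone and the zone head losses add (resistances L/K in series).
Σ(L/K) = 398/36.5 + 653/52.4 = 10.90 + 12.46 = 23.37 d
K_eq = L_total / Σ(L/K) = 1051 / 23.37 = 44.98 m/d
q = K_eq · i = 44.98 × 0.0052 = 0.2339 m/d (same in every zone)
Zone A: v = q/n = 0.2339/0.28 = 0.8353 m/d → t_A = 398/0.8353 = 476.5 d
Zone B: v = q/n = 0.2339/0.13 = 1.799 m/d → t_B = 653/1.799 = 362.9 d
Total t = 476.5 + 362.9 = 839.4 d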